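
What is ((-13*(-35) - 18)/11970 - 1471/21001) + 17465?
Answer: 231072509243/13230630 ≈ 17465.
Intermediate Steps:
((-13*(-35) - 18)/11970 - 1471/21001) + 17465 = ((455 - 18)*(1/11970) - 1471*1/21001) + 17465 = (437*(1/11970) - 1471/21001) + 17465 = (23/630 - 1471/21001) + 17465 = -443707/13230630 + 17465 = 231072509243/13230630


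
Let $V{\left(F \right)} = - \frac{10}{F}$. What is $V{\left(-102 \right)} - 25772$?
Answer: $- \frac{1314367}{51} \approx -25772.0$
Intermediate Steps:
$V{\left(-102 \right)} - 25772 = - \frac{10}{-102} - 25772 = \left(-10\right) \left(- \frac{1}{102}\right) - 25772 = \frac{5}{51} - 25772 = - \frac{1314367}{51}$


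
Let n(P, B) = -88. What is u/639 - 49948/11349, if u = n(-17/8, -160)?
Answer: -406364/89531 ≈ -4.5388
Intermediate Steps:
u = -88
u/639 - 49948/11349 = -88/639 - 49948/11349 = -406364/89531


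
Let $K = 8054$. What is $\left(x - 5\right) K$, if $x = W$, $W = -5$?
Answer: $-80540$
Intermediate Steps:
$x = -5$
$\left(x - 5\right) K = \left(-5 - 5\right) 8054 = \left(-10\right) 8054 = -80540$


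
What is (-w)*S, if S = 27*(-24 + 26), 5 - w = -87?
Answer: -4968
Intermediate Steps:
w = 92 (w = 5 - 1*(-87) = 5 + 87 = 92)
S = 54 (S = 27*2 = 54)
(-w)*S = -1*92*54 = -92*54 = -4968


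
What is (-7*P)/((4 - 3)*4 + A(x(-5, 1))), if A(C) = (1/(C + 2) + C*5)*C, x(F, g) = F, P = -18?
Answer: 27/28 ≈ 0.96429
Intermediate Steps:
A(C) = C*(1/(2 + C) + 5*C) (A(C) = (1/(2 + C) + 5*C)*C = C*(1/(2 + C) + 5*C))
(-7*P)/((4 - 3)*4 + A(x(-5, 1))) = (-7*(-18))/((4 - 3)*4 - 5*(1 + 5*(-5)**2 + 10*(-5))/(2 - 5)) = 126/(1*4 - 5*(1 + 5*25 - 50)/(-3)) = 126/(4 - 5*(-1/3)*(1 + 125 - 50)) = 126/(4 - 5*(-1/3)*76) = 126/(4 + 380/3) = 126/(392/3) = 126*(3/392) = 27/28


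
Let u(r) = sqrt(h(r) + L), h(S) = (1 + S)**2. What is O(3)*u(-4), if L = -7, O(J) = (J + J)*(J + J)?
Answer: 36*sqrt(2) ≈ 50.912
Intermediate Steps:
O(J) = 4*J**2 (O(J) = (2*J)*(2*J) = 4*J**2)
u(r) = sqrt(-7 + (1 + r)**2) (u(r) = sqrt((1 + r)**2 - 7) = sqrt(-7 + (1 + r)**2))
O(3)*u(-4) = (4*3**2)*sqrt(-7 + (1 - 4)**2) = (4*9)*sqrt(-7 + (-3)**2) = 36*sqrt(-7 + 9) = 36*sqrt(2)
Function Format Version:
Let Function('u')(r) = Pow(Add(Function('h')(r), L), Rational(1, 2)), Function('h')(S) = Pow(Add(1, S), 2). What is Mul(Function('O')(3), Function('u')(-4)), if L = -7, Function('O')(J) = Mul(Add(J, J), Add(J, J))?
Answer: Mul(36, Pow(2, Rational(1, 2))) ≈ 50.912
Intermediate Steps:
Function('O')(J) = Mul(4, Pow(J, 2)) (Function('O')(J) = Mul(Mul(2, J), Mul(2, J)) = Mul(4, Pow(J, 2)))
Function('u')(r) = Pow(Add(-7, Pow(Add(1, r), 2)), Rational(1, 2)) (Function('u')(r) = Pow(Add(Pow(Add(1, r), 2), -7), Rational(1, 2)) = Pow(Add(-7, Pow(Add(1, r), 2)), Rational(1, 2)))
Mul(Function('O')(3), Function('u')(-4)) = Mul(Mul(4, Pow(3, 2)), Pow(Add(-7, Pow(Add(1, -4), 2)), Rational(1, 2))) = Mul(Mul(4, 9), Pow(Add(-7, Pow(-3, 2)), Rational(1, 2))) = Mul(36, Pow(Add(-7, 9), Rational(1, 2))) = Mul(36, Pow(2, Rational(1, 2)))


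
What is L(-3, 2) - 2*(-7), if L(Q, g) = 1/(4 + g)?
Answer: 85/6 ≈ 14.167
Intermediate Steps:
L(-3, 2) - 2*(-7) = 1/(4 + 2) - 2*(-7) = 1/6 + 14 = ⅙ + 14 = 85/6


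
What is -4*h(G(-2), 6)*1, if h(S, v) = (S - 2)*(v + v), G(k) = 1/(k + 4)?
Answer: 72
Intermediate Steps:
G(k) = 1/(4 + k)
h(S, v) = 2*v*(-2 + S) (h(S, v) = (-2 + S)*(2*v) = 2*v*(-2 + S))
-4*h(G(-2), 6)*1 = -8*6*(-2 + 1/(4 - 2))*1 = -8*6*(-2 + 1/2)*1 = -8*6*(-2 + ½)*1 = -8*6*(-3)/2*1 = -4*(-18)*1 = 72*1 = 72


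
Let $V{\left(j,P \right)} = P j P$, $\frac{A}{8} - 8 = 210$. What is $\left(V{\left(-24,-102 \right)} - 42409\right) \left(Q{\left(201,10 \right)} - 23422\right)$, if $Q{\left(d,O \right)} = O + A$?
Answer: $6329331140$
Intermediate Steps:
$A = 1744$ ($A = 64 + 8 \cdot 210 = 64 + 1680 = 1744$)
$V{\left(j,P \right)} = j P^{2}$
$Q{\left(d,O \right)} = 1744 + O$ ($Q{\left(d,O \right)} = O + 1744 = 1744 + O$)
$\left(V{\left(-24,-102 \right)} - 42409\right) \left(Q{\left(201,10 \right)} - 23422\right) = \left(- 24 \left(-102\right)^{2} - 42409\right) \left(\left(1744 + 10\right) - 23422\right) = \left(\left(-24\right) 10404 - 42409\right) \left(1754 - 23422\right) = \left(-249696 - 42409\right) \left(-21668\right) = \left(-292105\right) \left(-21668\right) = 6329331140$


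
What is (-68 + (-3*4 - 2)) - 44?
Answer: -126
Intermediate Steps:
(-68 + (-3*4 - 2)) - 44 = (-68 + (-12 - 2)) - 44 = (-68 - 14) - 44 = -82 - 44 = -126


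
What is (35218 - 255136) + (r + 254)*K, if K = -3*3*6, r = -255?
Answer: -219864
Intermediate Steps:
K = -54 (K = -9*6 = -54)
(35218 - 255136) + (r + 254)*K = (35218 - 255136) + (-255 + 254)*(-54) = -219918 - 1*(-54) = -219918 + 54 = -219864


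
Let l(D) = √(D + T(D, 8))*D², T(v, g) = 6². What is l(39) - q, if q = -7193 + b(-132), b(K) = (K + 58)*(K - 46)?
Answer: -5979 + 7605*√3 ≈ 7193.3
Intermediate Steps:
T(v, g) = 36
b(K) = (-46 + K)*(58 + K) (b(K) = (58 + K)*(-46 + K) = (-46 + K)*(58 + K))
l(D) = D²*√(36 + D) (l(D) = √(D + 36)*D² = √(36 + D)*D² = D²*√(36 + D))
q = 5979 (q = -7193 + (-2668 + (-132)² + 12*(-132)) = -7193 + (-2668 + 17424 - 1584) = -7193 + 13172 = 5979)
l(39) - q = 39²*√(36 + 39) - 1*5979 = 1521*√75 - 5979 = 1521*(5*√3) - 5979 = 7605*√3 - 5979 = -5979 + 7605*√3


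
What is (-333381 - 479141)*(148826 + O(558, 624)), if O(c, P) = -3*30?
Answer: -120851272192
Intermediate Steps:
O(c, P) = -90
(-333381 - 479141)*(148826 + O(558, 624)) = (-333381 - 479141)*(148826 - 90) = -812522*148736 = -120851272192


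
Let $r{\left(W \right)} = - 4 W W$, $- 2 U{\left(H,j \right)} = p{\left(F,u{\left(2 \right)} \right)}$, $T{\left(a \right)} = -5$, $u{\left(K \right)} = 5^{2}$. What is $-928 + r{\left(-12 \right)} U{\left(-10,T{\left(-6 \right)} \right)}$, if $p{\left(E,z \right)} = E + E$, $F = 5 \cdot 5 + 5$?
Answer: $16352$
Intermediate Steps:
$u{\left(K \right)} = 25$
$F = 30$ ($F = 25 + 5 = 30$)
$p{\left(E,z \right)} = 2 E$
$U{\left(H,j \right)} = -30$ ($U{\left(H,j \right)} = - \frac{2 \cdot 30}{2} = \left(- \frac{1}{2}\right) 60 = -30$)
$r{\left(W \right)} = - 4 W^{2}$
$-928 + r{\left(-12 \right)} U{\left(-10,T{\left(-6 \right)} \right)} = -928 + - 4 \left(-12\right)^{2} \left(-30\right) = -928 + \left(-4\right) 144 \left(-30\right) = -928 - -17280 = -928 + 17280 = 16352$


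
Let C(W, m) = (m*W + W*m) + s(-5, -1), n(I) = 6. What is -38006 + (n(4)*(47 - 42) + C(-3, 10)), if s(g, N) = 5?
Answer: -38031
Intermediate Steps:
C(W, m) = 5 + 2*W*m (C(W, m) = (m*W + W*m) + 5 = (W*m + W*m) + 5 = 2*W*m + 5 = 5 + 2*W*m)
-38006 + (n(4)*(47 - 42) + C(-3, 10)) = -38006 + (6*(47 - 42) + (5 + 2*(-3)*10)) = -38006 + (6*5 + (5 - 60)) = -38006 + (30 - 55) = -38006 - 25 = -38031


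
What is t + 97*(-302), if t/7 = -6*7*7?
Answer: -31352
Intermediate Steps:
t = -2058 (t = 7*(-6*7*7) = 7*(-42*7) = 7*(-294) = -2058)
t + 97*(-302) = -2058 + 97*(-302) = -2058 - 29294 = -31352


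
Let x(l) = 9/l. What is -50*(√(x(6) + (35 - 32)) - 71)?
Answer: 3550 - 75*√2 ≈ 3443.9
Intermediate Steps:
-50*(√(x(6) + (35 - 32)) - 71) = -50*(√(9/6 + (35 - 32)) - 71) = -50*(√(9*(⅙) + 3) - 71) = -50*(√(3/2 + 3) - 71) = -50*(√(9/2) - 71) = -50*(3*√2/2 - 71) = -50*(-71 + 3*√2/2) = 3550 - 75*√2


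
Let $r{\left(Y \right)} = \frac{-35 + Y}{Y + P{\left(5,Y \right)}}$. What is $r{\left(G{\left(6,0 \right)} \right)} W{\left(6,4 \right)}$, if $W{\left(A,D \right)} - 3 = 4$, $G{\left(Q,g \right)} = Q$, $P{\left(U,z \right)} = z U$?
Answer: $- \frac{203}{36} \approx -5.6389$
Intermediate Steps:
$P{\left(U,z \right)} = U z$
$W{\left(A,D \right)} = 7$ ($W{\left(A,D \right)} = 3 + 4 = 7$)
$r{\left(Y \right)} = \frac{-35 + Y}{6 Y}$ ($r{\left(Y \right)} = \frac{-35 + Y}{Y + 5 Y} = \frac{-35 + Y}{6 Y}$)
$r{\left(G{\left(6,0 \right)} \right)} W{\left(6,4 \right)} = \frac{-35 + 6}{6 \cdot 6} \cdot 7 = \frac{1}{6} \cdot \frac{1}{6} \left(-29\right) 7 = \left(- \frac{29}{36}\right) 7 = - \frac{203}{36}$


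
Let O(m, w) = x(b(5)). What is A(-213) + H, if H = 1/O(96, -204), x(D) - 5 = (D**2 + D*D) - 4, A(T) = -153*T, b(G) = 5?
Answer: 1662040/51 ≈ 32589.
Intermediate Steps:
x(D) = 1 + 2*D**2 (x(D) = 5 + ((D**2 + D*D) - 4) = 5 + ((D**2 + D**2) - 4) = 5 + (2*D**2 - 4) = 5 + (-4 + 2*D**2) = 1 + 2*D**2)
O(m, w) = 51 (O(m, w) = 1 + 2*5**2 = 1 + 2*25 = 1 + 50 = 51)
H = 1/51 ≈ 0.019608
A(-213) + H = -153*(-213) + 1/51 = 32589 + 1/51 = 1662040/51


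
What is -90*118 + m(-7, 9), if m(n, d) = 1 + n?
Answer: -10626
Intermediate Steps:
-90*118 + m(-7, 9) = -90*118 + (1 - 7) = -10620 - 6 = -10626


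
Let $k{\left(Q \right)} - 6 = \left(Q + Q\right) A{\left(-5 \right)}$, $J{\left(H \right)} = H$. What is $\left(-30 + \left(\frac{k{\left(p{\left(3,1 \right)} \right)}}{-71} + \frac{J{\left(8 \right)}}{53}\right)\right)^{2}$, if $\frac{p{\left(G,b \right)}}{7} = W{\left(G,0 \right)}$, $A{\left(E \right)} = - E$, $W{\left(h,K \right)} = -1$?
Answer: $\frac{11865744900}{14160169} \approx 837.97$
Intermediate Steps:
$p{\left(G,b \right)} = -7$ ($p{\left(G,b \right)} = 7 \left(-1\right) = -7$)
$k{\left(Q \right)} = 6 + 10 Q$ ($k{\left(Q \right)} = 6 + \left(Q + Q\right) \left(\left(-1\right) \left(-5\right)\right) = 6 + 2 Q 5 = 6 + 10 Q$)
$\left(-30 + \left(\frac{k{\left(p{\left(3,1 \right)} \right)}}{-71} + \frac{J{\left(8 \right)}}{53}\right)\right)^{2} = \left(-30 + \left(\frac{6 + 10 \left(-7\right)}{-71} + \frac{8}{53}\right)\right)^{2} = \left(-30 + \left(\left(6 - 70\right) \left(- \frac{1}{71}\right) + 8 \cdot \frac{1}{53}\right)\right)^{2} = \left(-30 + \left(\left(-64\right) \left(- \frac{1}{71}\right) + \frac{8}{53}\right)\right)^{2} = \left(-30 + \left(\frac{64}{71} + \frac{8}{53}\right)\right)^{2} = \left(-30 + \frac{3960}{3763}\right)^{2} = \left(- \frac{108930}{3763}\right)^{2} = \frac{11865744900}{14160169}$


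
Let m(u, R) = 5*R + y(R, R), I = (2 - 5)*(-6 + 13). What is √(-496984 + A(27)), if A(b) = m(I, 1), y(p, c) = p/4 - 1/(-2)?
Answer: I*√1987913/2 ≈ 704.97*I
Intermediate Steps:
y(p, c) = ½ + p/4 (y(p, c) = p*(¼) - 1*(-½) = p/4 + ½ = ½ + p/4)
I = -21 (I = -3*7 = -21)
m(u, R) = ½ + 21*R/4 (m(u, R) = 5*R + (½ + R/4) = ½ + 21*R/4)
A(b) = 23/4 (A(b) = ½ + (21/4)*1 = ½ + 21/4 = 23/4)
√(-496984 + A(27)) = √(-496984 + 23/4) = √(-1987913/4) = I*√1987913/2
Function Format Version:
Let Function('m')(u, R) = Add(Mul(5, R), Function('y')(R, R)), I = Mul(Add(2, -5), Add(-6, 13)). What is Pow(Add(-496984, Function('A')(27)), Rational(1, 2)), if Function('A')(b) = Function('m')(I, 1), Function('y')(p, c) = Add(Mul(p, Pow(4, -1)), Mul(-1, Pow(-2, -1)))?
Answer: Mul(Rational(1, 2), I, Pow(1987913, Rational(1, 2))) ≈ Mul(704.97, I)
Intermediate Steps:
Function('y')(p, c) = Add(Rational(1, 2), Mul(Rational(1, 4), p)) (Function('y')(p, c) = Add(Mul(p, Rational(1, 4)), Mul(-1, Rational(-1, 2))) = Add(Mul(Rational(1, 4), p), Rational(1, 2)) = Add(Rational(1, 2), Mul(Rational(1, 4), p)))
I = -21 (I = Mul(-3, 7) = -21)
Function('m')(u, R) = Add(Rational(1, 2), Mul(Rational(21, 4), R)) (Function('m')(u, R) = Add(Mul(5, R), Add(Rational(1, 2), Mul(Rational(1, 4), R))) = Add(Rational(1, 2), Mul(Rational(21, 4), R)))
Function('A')(b) = Rational(23, 4) (Function('A')(b) = Add(Rational(1, 2), Mul(Rational(21, 4), 1)) = Add(Rational(1, 2), Rational(21, 4)) = Rational(23, 4))
Pow(Add(-496984, Function('A')(27)), Rational(1, 2)) = Pow(Add(-496984, Rational(23, 4)), Rational(1, 2)) = Pow(Rational(-1987913, 4), Rational(1, 2)) = Mul(Rational(1, 2), I, Pow(1987913, Rational(1, 2)))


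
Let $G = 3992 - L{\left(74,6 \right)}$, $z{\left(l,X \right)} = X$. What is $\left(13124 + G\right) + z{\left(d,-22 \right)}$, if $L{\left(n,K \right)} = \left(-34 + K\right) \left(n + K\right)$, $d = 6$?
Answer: $19334$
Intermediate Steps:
$L{\left(n,K \right)} = \left(-34 + K\right) \left(K + n\right)$
$G = 6232$ ($G = 3992 - \left(6^{2} - 204 - 2516 + 6 \cdot 74\right) = 3992 - \left(36 - 204 - 2516 + 444\right) = 3992 - -2240 = 3992 + 2240 = 6232$)
$\left(13124 + G\right) + z{\left(d,-22 \right)} = \left(13124 + 6232\right) - 22 = 19356 - 22 = 19334$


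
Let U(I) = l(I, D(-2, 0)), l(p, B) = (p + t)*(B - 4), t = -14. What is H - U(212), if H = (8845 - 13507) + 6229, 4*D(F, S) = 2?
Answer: 2260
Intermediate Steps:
D(F, S) = 1/2 (D(F, S) = (1/4)*2 = 1/2)
l(p, B) = (-14 + p)*(-4 + B) (l(p, B) = (p - 14)*(B - 4) = (-14 + p)*(-4 + B))
H = 1567 (H = -4662 + 6229 = 1567)
U(I) = 49 - 7*I/2 (U(I) = 56 - 14*1/2 - 4*I + I/2 = 56 - 7 - 4*I + I/2 = 49 - 7*I/2)
H - U(212) = 1567 - (49 - 7/2*212) = 1567 - (49 - 742) = 1567 - 1*(-693) = 1567 + 693 = 2260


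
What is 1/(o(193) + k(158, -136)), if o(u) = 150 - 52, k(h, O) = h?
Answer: 1/256 ≈ 0.0039063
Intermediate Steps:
o(u) = 98
1/(o(193) + k(158, -136)) = 1/(98 + 158) = 1/256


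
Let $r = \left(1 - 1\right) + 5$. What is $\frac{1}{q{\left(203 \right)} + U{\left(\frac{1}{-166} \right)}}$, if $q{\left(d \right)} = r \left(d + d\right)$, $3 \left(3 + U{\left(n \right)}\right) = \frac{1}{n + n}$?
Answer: $\frac{3}{5998} \approx 0.00050017$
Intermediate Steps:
$r = 5$ ($r = 0 + 5 = 5$)
$U{\left(n \right)} = -3 + \frac{1}{6 n}$ ($U{\left(n \right)} = -3 + \frac{1}{3 \left(n + n\right)} = -3 + \frac{1}{3 \cdot 2 n} = -3 + \frac{\frac{1}{2} \frac{1}{n}}{3} = -3 + \frac{1}{6 n}$)
$q{\left(d \right)} = 10 d$ ($q{\left(d \right)} = 5 \left(d + d\right) = 5 \cdot 2 d = 10 d$)
$\frac{1}{q{\left(203 \right)} + U{\left(\frac{1}{-166} \right)}} = \frac{1}{10 \cdot 203 + \left(-3 + \frac{1}{6 \frac{1}{-166}}\right)} = \frac{1}{2030 + \left(-3 + \frac{1}{6 \left(- \frac{1}{166}\right)}\right)} = \frac{1}{2030 + \left(-3 + \frac{1}{6} \left(-166\right)\right)} = \frac{1}{2030 - \frac{92}{3}} = \frac{1}{\frac{5998}{3}} = \frac{3}{5998}$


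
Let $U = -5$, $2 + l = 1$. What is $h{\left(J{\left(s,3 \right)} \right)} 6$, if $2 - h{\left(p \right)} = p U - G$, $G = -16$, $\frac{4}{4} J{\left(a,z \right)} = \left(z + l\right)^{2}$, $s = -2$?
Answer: $36$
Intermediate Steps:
$l = -1$ ($l = -2 + 1 = -1$)
$J{\left(a,z \right)} = \left(-1 + z\right)^{2}$ ($J{\left(a,z \right)} = \left(z - 1\right)^{2} = \left(-1 + z\right)^{2}$)
$h{\left(p \right)} = -14 + 5 p$ ($h{\left(p \right)} = 2 - \left(p \left(-5\right) - -16\right) = 2 - \left(- 5 p + 16\right) = 2 - \left(16 - 5 p\right) = 2 + \left(-16 + 5 p\right) = -14 + 5 p$)
$h{\left(J{\left(s,3 \right)} \right)} 6 = \left(-14 + 5 \left(-1 + 3\right)^{2}\right) 6 = \left(-14 + 5 \cdot 2^{2}\right) 6 = \left(-14 + 5 \cdot 4\right) 6 = \left(-14 + 20\right) 6 = 6 \cdot 6 = 36$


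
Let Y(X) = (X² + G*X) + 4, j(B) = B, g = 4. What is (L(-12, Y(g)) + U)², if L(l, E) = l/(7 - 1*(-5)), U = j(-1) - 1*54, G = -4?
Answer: 3136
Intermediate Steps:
U = -55 (U = -1 - 1*54 = -1 - 54 = -55)
Y(X) = 4 + X² - 4*X (Y(X) = (X² - 4*X) + 4 = 4 + X² - 4*X)
L(l, E) = l/12 (L(l, E) = l/(7 + 5) = l/12)
(L(-12, Y(g)) + U)² = ((1/12)*(-12) - 55)² = (-1 - 55)² = (-56)² = 3136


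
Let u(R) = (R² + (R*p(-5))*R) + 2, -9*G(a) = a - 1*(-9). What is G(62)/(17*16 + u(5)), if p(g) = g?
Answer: -71/1566 ≈ -0.045338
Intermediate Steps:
G(a) = -1 - a/9 (G(a) = -(a - 1*(-9))/9 = -(a + 9)/9 = -(9 + a)/9 = -1 - a/9)
u(R) = 2 - 4*R² (u(R) = (R² + (R*(-5))*R) + 2 = (R² + (-5*R)*R) + 2 = (R² - 5*R²) + 2 = -4*R² + 2 = 2 - 4*R²)
G(62)/(17*16 + u(5)) = (-1 - ⅑*62)/(17*16 + (2 - 4*5²)) = (-1 - 62/9)/(272 + (2 - 4*25)) = -71/(9*(272 + (2 - 100))) = -71/(9*(272 - 98)) = -71/9/174 = -71/9*1/174 = -71/1566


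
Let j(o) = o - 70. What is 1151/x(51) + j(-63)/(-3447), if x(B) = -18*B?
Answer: -427267/351594 ≈ -1.2152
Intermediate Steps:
j(o) = -70 + o
1151/x(51) + j(-63)/(-3447) = 1151/((-18*51)) + (-70 - 63)/(-3447) = 1151/(-918) - 133*(-1/3447) = 1151*(-1/918) + 133/3447 = -1151/918 + 133/3447 = -427267/351594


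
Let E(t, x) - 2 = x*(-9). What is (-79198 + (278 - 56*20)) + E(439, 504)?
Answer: -84574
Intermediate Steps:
E(t, x) = 2 - 9*x (E(t, x) = 2 + x*(-9) = 2 - 9*x)
(-79198 + (278 - 56*20)) + E(439, 504) = (-79198 + (278 - 56*20)) + (2 - 9*504) = (-79198 + (278 - 1120)) + (2 - 4536) = (-79198 - 842) - 4534 = -80040 - 4534 = -84574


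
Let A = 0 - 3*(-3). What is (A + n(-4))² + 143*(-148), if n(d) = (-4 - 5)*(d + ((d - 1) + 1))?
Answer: -14603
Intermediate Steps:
n(d) = -18*d (n(d) = -9*(d + ((-1 + d) + 1)) = -9*(d + d) = -18*d)
A = 9 (A = 0 + 9 = 9)
(A + n(-4))² + 143*(-148) = (9 - 18*(-4))² + 143*(-148) = (9 + 72)² - 21164 = 81² - 21164 = 6561 - 21164 = -14603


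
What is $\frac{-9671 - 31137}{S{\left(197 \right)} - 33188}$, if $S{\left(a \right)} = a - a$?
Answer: $\frac{10202}{8297} \approx 1.2296$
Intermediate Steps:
$S{\left(a \right)} = 0$
$\frac{-9671 - 31137}{S{\left(197 \right)} - 33188} = \frac{-9671 - 31137}{0 - 33188} = - \frac{40808}{-33188} = \left(-40808\right) \left(- \frac{1}{33188}\right) = \frac{10202}{8297}$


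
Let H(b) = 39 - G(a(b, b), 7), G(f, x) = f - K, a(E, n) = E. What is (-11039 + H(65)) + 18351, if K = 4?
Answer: 7290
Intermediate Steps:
G(f, x) = -4 + f (G(f, x) = f - 1*4 = f - 4 = -4 + f)
H(b) = 43 - b (H(b) = 39 - (-4 + b) = 39 + (4 - b) = 43 - b)
(-11039 + H(65)) + 18351 = (-11039 + (43 - 1*65)) + 18351 = (-11039 + (43 - 65)) + 18351 = (-11039 - 22) + 18351 = -11061 + 18351 = 7290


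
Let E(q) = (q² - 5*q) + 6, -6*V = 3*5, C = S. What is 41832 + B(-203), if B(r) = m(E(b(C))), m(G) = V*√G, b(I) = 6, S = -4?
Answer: 41832 - 5*√3 ≈ 41823.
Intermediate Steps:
C = -4
V = -5/2 ≈ -2.5000
E(q) = 6 + q² - 5*q
m(G) = -5*√G/2
B(r) = -5*√3 (B(r) = -5*√(6 + 6² - 5*6)/2 = -5*√(6 + 36 - 30)/2 = -5*√3)
41832 + B(-203) = 41832 - 5*√3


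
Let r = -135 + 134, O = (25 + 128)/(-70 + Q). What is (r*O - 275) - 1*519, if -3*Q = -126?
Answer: -22079/28 ≈ -788.54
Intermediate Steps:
Q = 42 (Q = -⅓*(-126) = 42)
O = -153/28 (O = (25 + 128)/(-70 + 42) = 153/(-28) = 153*(-1/28) = -153/28 ≈ -5.4643)
r = -1
(r*O - 275) - 1*519 = (-1*(-153/28) - 275) - 1*519 = (153/28 - 275) - 519 = -7547/28 - 519 = -22079/28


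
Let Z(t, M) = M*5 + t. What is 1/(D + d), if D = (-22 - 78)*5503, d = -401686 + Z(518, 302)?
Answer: -1/949958 ≈ -1.0527e-6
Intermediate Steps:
Z(t, M) = t + 5*M (Z(t, M) = 5*M + t = t + 5*M)
d = -399658 (d = -401686 + (518 + 5*302) = -401686 + (518 + 1510) = -401686 + 2028 = -399658)
D = -550300 (D = -100*5503 = -550300)
1/(D + d) = 1/(-550300 - 399658) = 1/(-949958) = -1/949958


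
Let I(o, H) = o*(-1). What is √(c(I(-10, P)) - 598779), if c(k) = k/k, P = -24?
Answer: I*√598778 ≈ 773.81*I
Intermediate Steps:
I(o, H) = -o
c(k) = 1
√(c(I(-10, P)) - 598779) = √(1 - 598779) = √(-598778) = I*√598778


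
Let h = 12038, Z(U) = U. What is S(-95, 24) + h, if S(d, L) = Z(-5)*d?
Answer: 12513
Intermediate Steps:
S(d, L) = -5*d
S(-95, 24) + h = -5*(-95) + 12038 = 475 + 12038 = 12513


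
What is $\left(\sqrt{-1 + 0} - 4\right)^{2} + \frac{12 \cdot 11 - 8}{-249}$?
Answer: $\frac{3611}{249} - 8 i \approx 14.502 - 8.0 i$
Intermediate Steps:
$\left(\sqrt{-1 + 0} - 4\right)^{2} + \frac{12 \cdot 11 - 8}{-249} = \left(\sqrt{-1} - 4\right)^{2} + \left(132 - 8\right) \left(- \frac{1}{249}\right) = \left(i - 4\right)^{2} + 124 \left(- \frac{1}{249}\right) = \left(-4 + i\right)^{2} - \frac{124}{249} = - \frac{124}{249} + \left(-4 + i\right)^{2}$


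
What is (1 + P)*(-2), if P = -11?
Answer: 20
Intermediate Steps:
(1 + P)*(-2) = (1 - 11)*(-2) = -10*(-2) = 20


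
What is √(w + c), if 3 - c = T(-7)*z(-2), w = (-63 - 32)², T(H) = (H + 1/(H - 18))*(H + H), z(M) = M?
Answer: 2*√57657/5 ≈ 96.047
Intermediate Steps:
T(H) = 2*H*(H + 1/(-18 + H)) (T(H) = (H + 1/(-18 + H))*(2*H) = 2*H*(H + 1/(-18 + H)))
w = 9025 (w = (-95)² = 9025)
c = 5003/25 (c = 3 - 2*(-7)*(1 + (-7)² - 18*(-7))/(-18 - 7)*(-2) = 3 - 2*(-7)*(1 + 49 + 126)/(-25)*(-2) = 3 - 2*(-7)*(-1/25)*176*(-2) = 3 - 2464*(-2)/25 = 3 - 1*(-4928/25) = 3 + 4928/25 = 5003/25 ≈ 200.12)
√(w + c) = √(9025 + 5003/25) = √(230628/25) = 2*√57657/5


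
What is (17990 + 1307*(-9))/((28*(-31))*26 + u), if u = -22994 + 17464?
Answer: -6227/28098 ≈ -0.22162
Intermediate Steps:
u = -5530
(17990 + 1307*(-9))/((28*(-31))*26 + u) = (17990 + 1307*(-9))/((28*(-31))*26 - 5530) = (17990 - 11763)/(-868*26 - 5530) = 6227/(-22568 - 5530) = 6227/(-28098) = 6227*(-1/28098) = -6227/28098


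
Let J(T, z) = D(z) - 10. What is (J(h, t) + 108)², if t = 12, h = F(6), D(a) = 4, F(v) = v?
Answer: 10404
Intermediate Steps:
h = 6
J(T, z) = -6 (J(T, z) = 4 - 10 = -6)
(J(h, t) + 108)² = (-6 + 108)² = 102² = 10404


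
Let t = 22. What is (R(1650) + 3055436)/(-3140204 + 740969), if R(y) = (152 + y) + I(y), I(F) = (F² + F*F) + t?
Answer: -1700452/479847 ≈ -3.5437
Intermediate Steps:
I(F) = 22 + 2*F² (I(F) = (F² + F*F) + 22 = (F² + F²) + 22 = 2*F² + 22 = 22 + 2*F²)
R(y) = 174 + y + 2*y² (R(y) = (152 + y) + (22 + 2*y²) = 174 + y + 2*y²)
(R(1650) + 3055436)/(-3140204 + 740969) = ((174 + 1650 + 2*1650²) + 3055436)/(-3140204 + 740969) = ((174 + 1650 + 2*2722500) + 3055436)/(-2399235) = ((174 + 1650 + 5445000) + 3055436)*(-1/2399235) = (5446824 + 3055436)*(-1/2399235) = 8502260*(-1/2399235) = -1700452/479847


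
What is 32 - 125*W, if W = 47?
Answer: -5843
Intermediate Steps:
32 - 125*W = 32 - 125*47 = 32 - 5875 = -5843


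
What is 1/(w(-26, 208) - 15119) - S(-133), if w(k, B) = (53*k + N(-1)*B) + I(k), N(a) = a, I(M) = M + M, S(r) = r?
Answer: 2228680/16757 ≈ 133.00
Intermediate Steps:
I(M) = 2*M
w(k, B) = -B + 55*k (w(k, B) = (53*k - B) + 2*k = (-B + 53*k) + 2*k = -B + 55*k)
1/(w(-26, 208) - 15119) - S(-133) = 1/((-1*208 + 55*(-26)) - 15119) - 1*(-133) = 1/((-208 - 1430) - 15119) + 133 = 1/(-1638 - 15119) + 133 = 1/(-16757) + 133 = -1/16757 + 133 = 2228680/16757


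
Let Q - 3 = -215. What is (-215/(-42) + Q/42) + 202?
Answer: 2829/14 ≈ 202.07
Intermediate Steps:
Q = -212 (Q = 3 - 215 = -212)
(-215/(-42) + Q/42) + 202 = (-215/(-42) - 212/42) + 202 = (-215*(-1/42) - 212*1/42) + 202 = (215/42 - 106/21) + 202 = 1/14 + 202 = 2829/14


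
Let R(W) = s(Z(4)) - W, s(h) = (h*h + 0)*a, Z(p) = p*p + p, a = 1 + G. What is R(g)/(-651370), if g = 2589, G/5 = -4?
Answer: 10189/651370 ≈ 0.015642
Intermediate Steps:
G = -20 (G = 5*(-4) = -20)
a = -19 (a = 1 - 20 = -19)
Z(p) = p + p² (Z(p) = p² + p = p + p²)
s(h) = -19*h² (s(h) = (h*h + 0)*(-19) = (h² + 0)*(-19) = h²*(-19) = -19*h²)
R(W) = -7600 - W (R(W) = -19*16*(1 + 4)² - W = -19*(4*5)² - W = -19*20² - W = -19*400 - W = -7600 - W)
R(g)/(-651370) = (-7600 - 1*2589)/(-651370) = (-7600 - 2589)*(-1/651370) = -10189*(-1/651370) = 10189/651370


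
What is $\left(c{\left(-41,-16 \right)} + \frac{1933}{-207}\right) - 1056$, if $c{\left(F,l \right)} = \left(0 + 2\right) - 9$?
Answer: $- \frac{221974}{207} \approx -1072.3$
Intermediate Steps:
$c{\left(F,l \right)} = -7$ ($c{\left(F,l \right)} = 2 - 9 = -7$)
$\left(c{\left(-41,-16 \right)} + \frac{1933}{-207}\right) - 1056 = \left(-7 + \frac{1933}{-207}\right) - 1056 = \left(-7 + 1933 \left(- \frac{1}{207}\right)\right) - 1056 = \left(-7 - \frac{1933}{207}\right) - 1056 = - \frac{3382}{207} - 1056 = - \frac{221974}{207}$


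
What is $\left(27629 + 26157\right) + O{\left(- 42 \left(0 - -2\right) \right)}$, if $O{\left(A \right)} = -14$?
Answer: $53772$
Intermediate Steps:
$\left(27629 + 26157\right) + O{\left(- 42 \left(0 - -2\right) \right)} = \left(27629 + 26157\right) - 14 = 53786 - 14 = 53772$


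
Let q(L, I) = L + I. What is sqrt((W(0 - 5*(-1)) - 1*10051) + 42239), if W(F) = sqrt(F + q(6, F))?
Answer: 8*sqrt(503) ≈ 179.42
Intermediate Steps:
q(L, I) = I + L
W(F) = sqrt(6 + 2*F) (W(F) = sqrt(F + (F + 6)) = sqrt(F + (6 + F)) = sqrt(6 + 2*F))
sqrt((W(0 - 5*(-1)) - 1*10051) + 42239) = sqrt((sqrt(6 + 2*(0 - 5*(-1))) - 1*10051) + 42239) = sqrt((sqrt(6 + 2*(0 + 5)) - 10051) + 42239) = sqrt((sqrt(6 + 2*5) - 10051) + 42239) = sqrt((sqrt(6 + 10) - 10051) + 42239) = sqrt((sqrt(16) - 10051) + 42239) = sqrt((4 - 10051) + 42239) = sqrt(-10047 + 42239) = sqrt(32192) = 8*sqrt(503)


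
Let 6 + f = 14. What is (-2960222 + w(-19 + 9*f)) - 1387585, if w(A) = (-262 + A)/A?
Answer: -230433980/53 ≈ -4.3478e+6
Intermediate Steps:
f = 8 (f = -6 + 14 = 8)
w(A) = (-262 + A)/A
(-2960222 + w(-19 + 9*f)) - 1387585 = (-2960222 + (-262 + (-19 + 9*8))/(-19 + 9*8)) - 1387585 = (-2960222 + (-262 + (-19 + 72))/(-19 + 72)) - 1387585 = (-2960222 + (-262 + 53)/53) - 1387585 = (-2960222 + (1/53)*(-209)) - 1387585 = (-2960222 - 209/53) - 1387585 = -156891975/53 - 1387585 = -230433980/53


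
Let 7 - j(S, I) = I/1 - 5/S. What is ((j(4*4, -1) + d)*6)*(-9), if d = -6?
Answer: -999/8 ≈ -124.88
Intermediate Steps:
j(S, I) = 7 - I + 5/S (j(S, I) = 7 - (I/1 - 5/S) = 7 - (I*1 - 5/S) = 7 - (I - 5/S) = 7 + (-I + 5/S) = 7 - I + 5/S)
((j(4*4, -1) + d)*6)*(-9) = (((7 - 1*(-1) + 5/((4*4))) - 6)*6)*(-9) = (((7 + 1 + 5/16) - 6)*6)*(-9) = ((133/16 - 6)*6)*(-9) = ((37/16)*6)*(-9) = (111/8)*(-9) = -999/8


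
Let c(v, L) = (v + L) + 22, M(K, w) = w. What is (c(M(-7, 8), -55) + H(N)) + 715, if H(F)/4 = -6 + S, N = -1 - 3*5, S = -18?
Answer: 594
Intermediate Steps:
c(v, L) = 22 + L + v (c(v, L) = (L + v) + 22 = 22 + L + v)
N = -16 (N = -1 - 15 = -16)
H(F) = -96 (H(F) = 4*(-6 - 18) = 4*(-24) = -96)
(c(M(-7, 8), -55) + H(N)) + 715 = ((22 - 55 + 8) - 96) + 715 = (-25 - 96) + 715 = -121 + 715 = 594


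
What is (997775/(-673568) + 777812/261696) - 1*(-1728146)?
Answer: 4759697608091011/2754219552 ≈ 1.7281e+6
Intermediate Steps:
(997775/(-673568) + 777812/261696) - 1*(-1728146) = (997775*(-1/673568) + 777812*(1/261696)) + 1728146 = (-997775/673568 + 194453/65424) + 1728146 = 4106180419/2754219552 + 1728146 = 4759697608091011/2754219552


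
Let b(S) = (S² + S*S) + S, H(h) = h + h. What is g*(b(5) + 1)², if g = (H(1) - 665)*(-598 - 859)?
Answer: 3029347776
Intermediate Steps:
H(h) = 2*h
b(S) = S + 2*S² (b(S) = (S² + S²) + S = 2*S² + S = S + 2*S²)
g = 965991 (g = (2*1 - 665)*(-598 - 859) = (2 - 665)*(-1457) = -663*(-1457) = 965991)
g*(b(5) + 1)² = 965991*(5*(1 + 2*5) + 1)² = 965991*(5*(1 + 10) + 1)² = 965991*(5*11 + 1)² = 965991*(55 + 1)² = 965991*56² = 965991*3136 = 3029347776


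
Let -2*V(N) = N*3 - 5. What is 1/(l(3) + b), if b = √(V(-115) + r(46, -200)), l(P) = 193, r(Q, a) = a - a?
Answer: 193/37074 - 5*√7/37074 ≈ 0.0048490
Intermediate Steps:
r(Q, a) = 0
V(N) = 5/2 - 3*N/2 (V(N) = -(N*3 - 5)/2 = -(3*N - 5)/2 = -(-5 + 3*N)/2 = 5/2 - 3*N/2)
b = 5*√7 (b = √((5/2 - 3/2*(-115)) + 0) = √((5/2 + 345/2) + 0) = √(175 + 0) = √175 = 5*√7 ≈ 13.229)
1/(l(3) + b) = 1/(193 + 5*√7)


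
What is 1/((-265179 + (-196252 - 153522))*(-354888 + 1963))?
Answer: 1/217032287525 ≈ 4.6076e-12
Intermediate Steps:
1/((-265179 + (-196252 - 153522))*(-354888 + 1963)) = 1/((-265179 - 349774)*(-352925)) = 1/(-614953*(-352925)) = 1/217032287525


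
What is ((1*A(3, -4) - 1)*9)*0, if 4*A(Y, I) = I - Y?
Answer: 0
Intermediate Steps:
A(Y, I) = -Y/4 + I/4 (A(Y, I) = (I - Y)/4 = -Y/4 + I/4)
((1*A(3, -4) - 1)*9)*0 = ((1*(-¼*3 + (¼)*(-4)) - 1)*9)*0 = ((1*(-¾ - 1) - 1)*9)*0 = ((1*(-7/4) - 1)*9)*0 = ((-7/4 - 1)*9)*0 = -11/4*9*0 = -99/4*0 = 0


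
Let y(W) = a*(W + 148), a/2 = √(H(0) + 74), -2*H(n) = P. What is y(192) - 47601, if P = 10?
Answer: -47601 + 680*√69 ≈ -41953.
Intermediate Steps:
H(n) = -5 (H(n) = -½*10 = -5)
a = 2*√69 (a = 2*√(-5 + 74) = 2*√69 ≈ 16.613)
y(W) = 2*√69*(148 + W) (y(W) = (2*√69)*(W + 148) = (2*√69)*(148 + W) = 2*√69*(148 + W))
y(192) - 47601 = 2*√69*(148 + 192) - 47601 = 2*√69*340 - 47601 = 680*√69 - 47601 = -47601 + 680*√69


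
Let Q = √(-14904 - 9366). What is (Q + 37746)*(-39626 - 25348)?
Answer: -2452508604 - 64974*I*√24270 ≈ -2.4525e+9 - 1.0122e+7*I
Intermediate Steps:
Q = I*√24270 (Q = √(-24270) = I*√24270 ≈ 155.79*I)
(Q + 37746)*(-39626 - 25348) = (I*√24270 + 37746)*(-39626 - 25348) = (37746 + I*√24270)*(-64974) = -2452508604 - 64974*I*√24270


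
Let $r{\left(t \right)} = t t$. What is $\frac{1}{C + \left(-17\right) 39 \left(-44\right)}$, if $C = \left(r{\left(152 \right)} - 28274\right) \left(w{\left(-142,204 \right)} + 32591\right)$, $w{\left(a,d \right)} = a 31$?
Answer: $- \frac{1}{145707958} \approx -6.863 \cdot 10^{-9}$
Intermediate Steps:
$w{\left(a,d \right)} = 31 a$
$r{\left(t \right)} = t^{2}$
$C = -145737130$ ($C = \left(152^{2} - 28274\right) \left(31 \left(-142\right) + 32591\right) = \left(23104 - 28274\right) \left(-4402 + 32591\right) = \left(-5170\right) 28189 = -145737130$)
$\frac{1}{C + \left(-17\right) 39 \left(-44\right)} = \frac{1}{-145737130 + \left(-17\right) 39 \left(-44\right)} = \frac{1}{-145737130 - -29172} = \frac{1}{-145737130 + 29172} = \frac{1}{-145707958} = - \frac{1}{145707958}$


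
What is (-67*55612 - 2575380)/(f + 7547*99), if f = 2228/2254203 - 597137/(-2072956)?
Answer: -29445508137897950112/3491345433471371183 ≈ -8.4339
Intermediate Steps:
f = 1350686562779/4672863634068 (f = 2228*(1/2254203) - 597137*(-1/2072956) = 2228/2254203 + 597137/2072956 = 1350686562779/4672863634068 ≈ 0.28905)
(-67*55612 - 2575380)/(f + 7547*99) = (-67*55612 - 2575380)/(1350686562779/4672863634068 + 7547*99) = (-3726004 - 2575380)/(1350686562779/4672863634068 + 747153) = -6301384/3491345433471371183/4672863634068 = -6301384*4672863634068/3491345433471371183 = -29445508137897950112/3491345433471371183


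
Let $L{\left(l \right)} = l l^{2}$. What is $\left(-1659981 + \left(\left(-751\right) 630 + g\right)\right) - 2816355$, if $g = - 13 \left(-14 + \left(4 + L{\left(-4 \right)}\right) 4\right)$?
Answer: $-4946164$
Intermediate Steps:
$L{\left(l \right)} = l^{3}$
$g = 3302$ ($g = - 13 \left(-14 + \left(4 + \left(-4\right)^{3}\right) 4\right) = - 13 \left(-14 + \left(4 - 64\right) 4\right) = - 13 \left(-14 - 240\right) = \left(-13\right) \left(-254\right) = 3302$)
$\left(-1659981 + \left(\left(-751\right) 630 + g\right)\right) - 2816355 = \left(-1659981 + \left(\left(-751\right) 630 + 3302\right)\right) - 2816355 = \left(-1659981 + \left(-473130 + 3302\right)\right) - 2816355 = \left(-1659981 - 469828\right) - 2816355 = -2129809 - 2816355 = -4946164$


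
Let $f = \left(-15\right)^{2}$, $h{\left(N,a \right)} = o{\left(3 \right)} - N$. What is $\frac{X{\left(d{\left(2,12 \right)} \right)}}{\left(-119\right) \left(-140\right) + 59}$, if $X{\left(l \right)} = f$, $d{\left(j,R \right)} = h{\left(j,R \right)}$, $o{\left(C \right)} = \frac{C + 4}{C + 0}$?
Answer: $\frac{75}{5573} \approx 0.013458$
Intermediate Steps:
$o{\left(C \right)} = \frac{4 + C}{C}$
$h{\left(N,a \right)} = \frac{7}{3} - N$ ($h{\left(N,a \right)} = \frac{4 + 3}{3} - N = \frac{1}{3} \cdot 7 - N = \frac{7}{3} - N$)
$f = 225$
$d{\left(j,R \right)} = \frac{7}{3} - j$
$X{\left(l \right)} = 225$
$\frac{X{\left(d{\left(2,12 \right)} \right)}}{\left(-119\right) \left(-140\right) + 59} = \frac{225}{\left(-119\right) \left(-140\right) + 59} = \frac{225}{16660 + 59} = \frac{225}{16719} = 225 \cdot \frac{1}{16719} = \frac{75}{5573}$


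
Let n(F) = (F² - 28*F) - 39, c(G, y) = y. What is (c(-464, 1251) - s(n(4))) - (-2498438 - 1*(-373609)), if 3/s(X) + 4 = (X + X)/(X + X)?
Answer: 2126081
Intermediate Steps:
n(F) = -39 + F² - 28*F
s(X) = -1 (s(X) = 3/(-4 + (X + X)/(X + X)) = 3/(-4 + (2*X)/((2*X))) = 3/(-4 + (2*X)*(1/(2*X))) = 3/(-4 + 1) = 3/(-3) = 3*(-⅓) = -1)
(c(-464, 1251) - s(n(4))) - (-2498438 - 1*(-373609)) = (1251 - 1*(-1)) - (-2498438 - 1*(-373609)) = (1251 + 1) - (-2498438 + 373609) = 1252 - 1*(-2124829) = 1252 + 2124829 = 2126081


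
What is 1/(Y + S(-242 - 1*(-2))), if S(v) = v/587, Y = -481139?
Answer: -587/282428833 ≈ -2.0784e-6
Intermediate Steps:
S(v) = v/587 (S(v) = v*(1/587) = v/587)
1/(Y + S(-242 - 1*(-2))) = 1/(-481139 + (-242 - 1*(-2))/587) = 1/(-481139 + (-242 + 2)/587) = 1/(-481139 + (1/587)*(-240)) = 1/(-481139 - 240/587) = 1/(-282428833/587) = -587/282428833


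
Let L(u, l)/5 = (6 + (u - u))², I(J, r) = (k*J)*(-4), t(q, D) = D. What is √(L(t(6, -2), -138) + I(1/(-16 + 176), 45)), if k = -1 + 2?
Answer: √71990/20 ≈ 13.415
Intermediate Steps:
k = 1
I(J, r) = -4*J (I(J, r) = (1*J)*(-4) = J*(-4) = -4*J)
L(u, l) = 180 (L(u, l) = 5*(6 + (u - u))² = 5*(6 + 0)² = 5*6² = 5*36 = 180)
√(L(t(6, -2), -138) + I(1/(-16 + 176), 45)) = √(180 - 4/(-16 + 176)) = √(180 - 4/160) = √(180 - 4*1/160) = √(180 - 1/40) = √(7199/40) = √71990/20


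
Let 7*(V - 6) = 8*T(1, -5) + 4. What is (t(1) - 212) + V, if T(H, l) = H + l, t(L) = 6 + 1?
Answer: -203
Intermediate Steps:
t(L) = 7
V = 2 (V = 6 + (8*(1 - 5) + 4)/7 = 6 + (8*(-4) + 4)/7 = 6 + (-32 + 4)/7 = 6 + (1/7)*(-28) = 6 - 4 = 2)
(t(1) - 212) + V = (7 - 212) + 2 = -205 + 2 = -203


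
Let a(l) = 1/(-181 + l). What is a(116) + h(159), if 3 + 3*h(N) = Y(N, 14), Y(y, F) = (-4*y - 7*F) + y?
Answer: -37573/195 ≈ -192.68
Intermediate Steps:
Y(y, F) = -7*F - 3*y (Y(y, F) = (-7*F - 4*y) + y = -7*F - 3*y)
h(N) = -101/3 - N (h(N) = -1 + (-7*14 - 3*N)/3 = -1 + (-98 - 3*N)/3 = -1 + (-98/3 - N) = -101/3 - N)
a(116) + h(159) = 1/(-181 + 116) + (-101/3 - 1*159) = 1/(-65) + (-101/3 - 159) = -1/65 - 578/3 = -37573/195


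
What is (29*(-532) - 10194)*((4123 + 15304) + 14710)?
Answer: -874658214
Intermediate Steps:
(29*(-532) - 10194)*((4123 + 15304) + 14710) = (-15428 - 10194)*(19427 + 14710) = -25622*34137 = -874658214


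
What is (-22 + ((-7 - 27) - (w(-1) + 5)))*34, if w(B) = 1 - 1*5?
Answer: -1938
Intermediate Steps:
w(B) = -4 (w(B) = 1 - 5 = -4)
(-22 + ((-7 - 27) - (w(-1) + 5)))*34 = (-22 + ((-7 - 27) - (-4 + 5)))*34 = (-22 + (-34 - 1*1))*34 = (-22 + (-34 - 1))*34 = (-22 - 35)*34 = -57*34 = -1938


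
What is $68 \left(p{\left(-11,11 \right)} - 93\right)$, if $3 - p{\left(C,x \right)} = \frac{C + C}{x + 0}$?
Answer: $-5984$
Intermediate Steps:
$p{\left(C,x \right)} = 3 - \frac{2 C}{x}$ ($p{\left(C,x \right)} = 3 - \frac{C + C}{x + 0} = 3 - \frac{2 C}{x}$)
$68 \left(p{\left(-11,11 \right)} - 93\right) = 68 \left(\left(3 - - \frac{22}{11}\right) - 93\right) = 68 \left(\left(3 - \left(-22\right) \frac{1}{11}\right) - 93\right) = 68 \left(\left(3 + 2\right) - 93\right) = 68 \left(5 - 93\right) = 68 \left(-88\right) = -5984$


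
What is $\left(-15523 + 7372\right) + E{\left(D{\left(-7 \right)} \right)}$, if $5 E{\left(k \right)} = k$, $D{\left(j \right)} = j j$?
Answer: $- \frac{40706}{5} \approx -8141.2$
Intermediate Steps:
$D{\left(j \right)} = j^{2}$
$E{\left(k \right)} = \frac{k}{5}$
$\left(-15523 + 7372\right) + E{\left(D{\left(-7 \right)} \right)} = \left(-15523 + 7372\right) + \frac{\left(-7\right)^{2}}{5} = -8151 + \frac{1}{5} \cdot 49 = -8151 + \frac{49}{5} = - \frac{40706}{5}$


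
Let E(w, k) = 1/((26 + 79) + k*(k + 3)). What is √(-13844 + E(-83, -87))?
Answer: I*√760763357823/7413 ≈ 117.66*I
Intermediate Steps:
E(w, k) = 1/(105 + k*(3 + k))
√(-13844 + E(-83, -87)) = √(-13844 + 1/(105 + (-87)² + 3*(-87))) = √(-13844 + 1/(105 + 7569 - 261)) = √(-13844 + 1/7413) = √(-102625571/7413) = I*√760763357823/7413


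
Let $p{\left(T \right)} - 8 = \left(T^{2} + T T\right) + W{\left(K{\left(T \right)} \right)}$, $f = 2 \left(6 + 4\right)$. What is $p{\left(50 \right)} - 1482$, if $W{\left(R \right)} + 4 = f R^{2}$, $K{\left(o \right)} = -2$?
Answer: $3602$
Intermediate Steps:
$f = 20$ ($f = 2 \cdot 10 = 20$)
$W{\left(R \right)} = -4 + 20 R^{2}$
$p{\left(T \right)} = 84 + 2 T^{2}$ ($p{\left(T \right)} = 8 - \left(4 - 80 - T^{2} - T T\right) = 8 + \left(\left(T^{2} + T^{2}\right) + \left(-4 + 20 \cdot 4\right)\right) = 8 + \left(2 T^{2} + \left(-4 + 80\right)\right) = 8 + \left(2 T^{2} + 76\right) = 8 + \left(76 + 2 T^{2}\right) = 84 + 2 T^{2}$)
$p{\left(50 \right)} - 1482 = \left(84 + 2 \cdot 50^{2}\right) - 1482 = \left(84 + 2 \cdot 2500\right) - 1482 = \left(84 + 5000\right) - 1482 = 5084 - 1482 = 3602$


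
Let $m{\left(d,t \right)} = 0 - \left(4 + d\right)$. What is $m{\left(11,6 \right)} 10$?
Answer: $-150$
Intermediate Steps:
$m{\left(d,t \right)} = -4 - d$ ($m{\left(d,t \right)} = 0 - \left(4 + d\right) = -4 - d$)
$m{\left(11,6 \right)} 10 = \left(-4 - 11\right) 10 = \left(-15\right) 10 = -150$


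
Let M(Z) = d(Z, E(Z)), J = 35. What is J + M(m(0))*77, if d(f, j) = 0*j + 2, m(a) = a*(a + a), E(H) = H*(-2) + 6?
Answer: 189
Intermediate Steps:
E(H) = 6 - 2*H (E(H) = -2*H + 6 = 6 - 2*H)
m(a) = 2*a**2 (m(a) = a*(2*a) = 2*a**2)
d(f, j) = 2 (d(f, j) = 0 + 2 = 2)
M(Z) = 2
J + M(m(0))*77 = 35 + 2*77 = 35 + 154 = 189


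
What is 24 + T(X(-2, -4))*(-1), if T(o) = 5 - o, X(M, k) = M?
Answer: 17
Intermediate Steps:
24 + T(X(-2, -4))*(-1) = 24 + (5 - 1*(-2))*(-1) = 24 + (5 + 2)*(-1) = 24 + 7*(-1) = 24 - 7 = 17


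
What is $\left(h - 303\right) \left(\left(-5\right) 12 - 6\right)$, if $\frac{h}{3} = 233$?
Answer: $-26136$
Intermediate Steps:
$h = 699$ ($h = 3 \cdot 233 = 699$)
$\left(h - 303\right) \left(\left(-5\right) 12 - 6\right) = \left(699 - 303\right) \left(\left(-5\right) 12 - 6\right) = 396 \left(-60 - 6\right) = 396 \left(-66\right) = -26136$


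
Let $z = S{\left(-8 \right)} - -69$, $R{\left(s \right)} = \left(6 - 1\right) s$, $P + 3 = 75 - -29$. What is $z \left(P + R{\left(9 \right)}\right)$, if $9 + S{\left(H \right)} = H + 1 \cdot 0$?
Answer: $7592$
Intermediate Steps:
$P = 101$ ($P = -3 + \left(75 - -29\right) = -3 + \left(75 + 29\right) = -3 + 104 = 101$)
$S{\left(H \right)} = -9 + H$ ($S{\left(H \right)} = -9 + \left(H + 1 \cdot 0\right) = -9 + \left(H + 0\right) = -9 + H$)
$R{\left(s \right)} = 5 s$
$z = 52$ ($z = \left(-9 - 8\right) - -69 = -17 + 69 = 52$)
$z \left(P + R{\left(9 \right)}\right) = 52 \left(101 + 5 \cdot 9\right) = 52 \left(101 + 45\right) = 52 \cdot 146 = 7592$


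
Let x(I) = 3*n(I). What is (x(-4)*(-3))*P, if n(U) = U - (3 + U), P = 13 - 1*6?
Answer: 189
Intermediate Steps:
P = 7 (P = 13 - 6 = 7)
n(U) = -3 (n(U) = U + (-3 - U) = -3)
x(I) = -9 (x(I) = 3*(-3) = -9)
(x(-4)*(-3))*P = -9*(-3)*7 = 27*7 = 189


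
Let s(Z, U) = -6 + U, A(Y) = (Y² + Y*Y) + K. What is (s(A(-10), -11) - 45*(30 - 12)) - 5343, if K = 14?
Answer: -6170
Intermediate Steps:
A(Y) = 14 + 2*Y² (A(Y) = (Y² + Y*Y) + 14 = (Y² + Y²) + 14 = 2*Y² + 14 = 14 + 2*Y²)
(s(A(-10), -11) - 45*(30 - 12)) - 5343 = ((-6 - 11) - 45*(30 - 12)) - 5343 = (-17 - 45*18) - 5343 = (-17 - 810) - 5343 = -827 - 5343 = -6170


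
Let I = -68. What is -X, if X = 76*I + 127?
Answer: 5041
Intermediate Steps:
X = -5041 (X = 76*(-68) + 127 = -5168 + 127 = -5041)
-X = -1*(-5041) = 5041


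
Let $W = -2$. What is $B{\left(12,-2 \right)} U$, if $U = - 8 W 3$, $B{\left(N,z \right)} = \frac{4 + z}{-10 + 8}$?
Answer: $-48$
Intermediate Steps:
$B{\left(N,z \right)} = -2 - \frac{z}{2}$ ($B{\left(N,z \right)} = \frac{4 + z}{-2} = \left(4 + z\right) \left(- \frac{1}{2}\right) = -2 - \frac{z}{2}$)
$U = 48$ ($U = \left(-8\right) \left(-2\right) 3 = 16 \cdot 3 = 48$)
$B{\left(12,-2 \right)} U = \left(-2 - -1\right) 48 = \left(-2 + 1\right) 48 = \left(-1\right) 48 = -48$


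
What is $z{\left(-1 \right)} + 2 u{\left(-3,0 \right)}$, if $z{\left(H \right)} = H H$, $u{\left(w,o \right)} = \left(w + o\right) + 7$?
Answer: $9$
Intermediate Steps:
$u{\left(w,o \right)} = 7 + o + w$ ($u{\left(w,o \right)} = \left(o + w\right) + 7 = 7 + o + w$)
$z{\left(H \right)} = H^{2}$
$z{\left(-1 \right)} + 2 u{\left(-3,0 \right)} = \left(-1\right)^{2} + 2 \left(7 + 0 - 3\right) = 1 + 2 \cdot 4 = 1 + 8 = 9$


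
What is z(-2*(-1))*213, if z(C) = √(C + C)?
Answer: 426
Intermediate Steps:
z(C) = √2*√C (z(C) = √(2*C) = √2*√C)
z(-2*(-1))*213 = (√2*√(-2*(-1)))*213 = (√2*√2)*213 = 2*213 = 426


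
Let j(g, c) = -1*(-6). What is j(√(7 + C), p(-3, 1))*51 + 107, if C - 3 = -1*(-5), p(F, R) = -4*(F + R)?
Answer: 413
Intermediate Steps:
p(F, R) = -4*F - 4*R
C = 8 (C = 3 - 1*(-5) = 3 + 5 = 8)
j(g, c) = 6
j(√(7 + C), p(-3, 1))*51 + 107 = 6*51 + 107 = 306 + 107 = 413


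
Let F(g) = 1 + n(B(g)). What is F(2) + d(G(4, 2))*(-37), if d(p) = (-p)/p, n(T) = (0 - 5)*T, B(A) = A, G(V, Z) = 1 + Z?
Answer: 28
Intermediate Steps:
n(T) = -5*T
F(g) = 1 - 5*g
d(p) = -1
F(2) + d(G(4, 2))*(-37) = (1 - 5*2) - 1*(-37) = (1 - 10) + 37 = -9 + 37 = 28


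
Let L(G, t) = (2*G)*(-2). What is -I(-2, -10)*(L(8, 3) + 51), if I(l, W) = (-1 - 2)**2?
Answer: -171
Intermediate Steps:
I(l, W) = 9 (I(l, W) = (-3)**2 = 9)
L(G, t) = -4*G
-I(-2, -10)*(L(8, 3) + 51) = -9*(-4*8 + 51) = -9*(-32 + 51) = -9*19 = -1*171 = -171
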